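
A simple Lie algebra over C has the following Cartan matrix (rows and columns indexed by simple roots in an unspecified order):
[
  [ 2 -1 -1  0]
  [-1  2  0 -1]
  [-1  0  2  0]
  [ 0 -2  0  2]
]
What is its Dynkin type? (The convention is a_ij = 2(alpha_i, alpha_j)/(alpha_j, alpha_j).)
type C_4

The matrix has rank 4 with 2's on the diagonal. Reading the off-diagonal entries as Dynkin edges (a single edge where a_ij = a_ji = -1; a double or triple edge where a_ij * a_ji = 2 or 3), the diagram is a chain of 4 nodes with a double edge at one end; the terminal node there is the unique long simple root (C_4). One simple-root ordering that puts it in standard form is (alpha_3, alpha_1, alpha_2, alpha_4). So the algebra is type C_4, i.e. sp(8).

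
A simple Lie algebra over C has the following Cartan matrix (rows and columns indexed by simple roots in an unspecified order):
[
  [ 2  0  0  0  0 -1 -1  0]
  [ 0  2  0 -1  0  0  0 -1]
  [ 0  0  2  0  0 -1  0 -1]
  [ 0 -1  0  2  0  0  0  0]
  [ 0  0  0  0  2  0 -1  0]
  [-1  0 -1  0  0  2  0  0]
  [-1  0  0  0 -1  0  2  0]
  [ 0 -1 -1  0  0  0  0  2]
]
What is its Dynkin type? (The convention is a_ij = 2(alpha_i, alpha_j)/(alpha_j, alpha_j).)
The matrix has rank 8 with 2's on the diagonal. Reading the off-diagonal entries as Dynkin edges (a single edge where a_ij = a_ji = -1; a double or triple edge where a_ij * a_ji = 2 or 3), the diagram is a chain of 8 nodes with single edges (A_8). One simple-root ordering that puts it in standard form is (alpha_5, alpha_7, alpha_1, alpha_6, alpha_3, alpha_8, alpha_2, alpha_4). So the algebra is type A_8, i.e. sl(9).

A_8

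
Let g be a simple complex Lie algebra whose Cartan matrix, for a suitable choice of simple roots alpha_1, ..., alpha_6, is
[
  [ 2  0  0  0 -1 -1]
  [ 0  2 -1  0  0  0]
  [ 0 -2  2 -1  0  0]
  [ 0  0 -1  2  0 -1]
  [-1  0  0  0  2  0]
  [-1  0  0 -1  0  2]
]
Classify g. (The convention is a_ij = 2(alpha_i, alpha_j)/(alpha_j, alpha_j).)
The matrix has rank 6 with 2's on the diagonal. Reading the off-diagonal entries as Dynkin edges (a single edge where a_ij = a_ji = -1; a double or triple edge where a_ij * a_ji = 2 or 3), the diagram is a chain of 6 nodes with a double edge at one end; the terminal node there is the unique short simple root (B_6). One simple-root ordering that puts it in standard form is (alpha_5, alpha_1, alpha_6, alpha_4, alpha_3, alpha_2). So the algebra is type B_6, i.e. so(13).

B6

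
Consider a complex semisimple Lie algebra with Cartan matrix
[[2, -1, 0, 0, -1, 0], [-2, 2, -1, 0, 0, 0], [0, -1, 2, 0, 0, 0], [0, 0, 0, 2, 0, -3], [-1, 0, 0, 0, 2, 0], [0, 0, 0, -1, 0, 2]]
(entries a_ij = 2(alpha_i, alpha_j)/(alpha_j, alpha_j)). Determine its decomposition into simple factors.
The diagram associated to this matrix has two connected components: the simple roots {alpha_1, alpha_2, alpha_3, alpha_5} form a chain of 4 nodes with a double edge between the middle two (F_4), and {alpha_4, alpha_6} form two nodes joined by a triple edge (G_2). A semisimple Lie algebra decomposes uniquely as the direct sum of simple ideals, one per connected component of its Dynkin diagram, so g ≅ F_4 ⊕ G_2 (dimension 52 + 14 = 66).

F_4 ⊕ G_2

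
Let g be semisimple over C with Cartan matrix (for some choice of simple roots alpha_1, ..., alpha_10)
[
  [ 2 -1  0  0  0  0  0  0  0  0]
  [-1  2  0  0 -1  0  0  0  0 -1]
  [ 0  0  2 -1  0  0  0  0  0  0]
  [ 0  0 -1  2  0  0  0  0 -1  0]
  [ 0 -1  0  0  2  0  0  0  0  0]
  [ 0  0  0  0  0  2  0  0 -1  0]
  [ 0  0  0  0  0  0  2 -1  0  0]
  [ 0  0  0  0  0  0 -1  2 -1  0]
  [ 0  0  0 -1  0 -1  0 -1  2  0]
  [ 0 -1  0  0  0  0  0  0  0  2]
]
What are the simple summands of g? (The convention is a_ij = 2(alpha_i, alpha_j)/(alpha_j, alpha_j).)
type D_4 ⊕ type E_6

The diagram associated to this matrix has two connected components: the simple roots {alpha_1, alpha_2, alpha_5, alpha_10} form a chain of 2 nodes with a fork of two nodes at one end (D_4), and {alpha_3, alpha_4, alpha_6, alpha_7, alpha_8, alpha_9} form a chain of 5 nodes with one extra node attached to the third node from one end (E_6). A semisimple Lie algebra decomposes uniquely as the direct sum of simple ideals, one per connected component of its Dynkin diagram, so g ≅ D_4 ⊕ E_6 (dimension 28 + 78 = 106).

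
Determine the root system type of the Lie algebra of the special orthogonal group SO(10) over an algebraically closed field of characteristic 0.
type D_5

This is so(10) with 10 even, which has dimension 10(10-1)/2 = 45 and rank 10/2 = 5. In the classification of classical Lie algebras, the orthogonal algebra so(2n) in an even number of variables has type D_n; here n = 5, so the Dynkin diagram is a chain of 3 nodes with a fork of two nodes at one end (D_5). Hence the type is D_5.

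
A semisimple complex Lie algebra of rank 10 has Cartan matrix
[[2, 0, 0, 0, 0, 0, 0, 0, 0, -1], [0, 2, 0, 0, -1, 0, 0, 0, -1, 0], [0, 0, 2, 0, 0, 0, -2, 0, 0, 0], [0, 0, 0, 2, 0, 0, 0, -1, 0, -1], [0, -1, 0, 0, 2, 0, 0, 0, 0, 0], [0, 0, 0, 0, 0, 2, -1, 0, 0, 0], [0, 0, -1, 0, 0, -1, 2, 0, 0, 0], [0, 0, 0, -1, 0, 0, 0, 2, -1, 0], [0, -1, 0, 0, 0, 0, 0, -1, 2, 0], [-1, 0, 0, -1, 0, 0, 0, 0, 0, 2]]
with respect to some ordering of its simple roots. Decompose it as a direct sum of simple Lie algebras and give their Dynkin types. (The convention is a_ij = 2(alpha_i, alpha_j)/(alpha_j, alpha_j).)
type A_7 ⊕ type C_3

The diagram associated to this matrix has two connected components: the simple roots {alpha_1, alpha_2, alpha_4, alpha_5, alpha_8, alpha_9, alpha_10} form a chain of 7 nodes with single edges (A_7), and {alpha_3, alpha_6, alpha_7} form a chain of 3 nodes with a double edge at one end; the terminal node there is the unique long simple root (C_3). A semisimple Lie algebra decomposes uniquely as the direct sum of simple ideals, one per connected component of its Dynkin diagram, so g ≅ A_7 ⊕ C_3 (dimension 63 + 21 = 84).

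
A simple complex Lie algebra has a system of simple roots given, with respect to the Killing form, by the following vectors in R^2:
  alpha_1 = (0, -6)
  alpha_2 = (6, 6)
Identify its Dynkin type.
B_2 (so(5))

Compute the Cartan integers a_ij = 2(alpha_i, alpha_j)/(alpha_j, alpha_j); the resulting 2x2 Cartan matrix is
[[2, -1], [-2, 2]].
The roots have two lengths (squared-length ratio 2:1); the short ones are alpha_{1}. The associated Dynkin diagram is a chain of 2 nodes with a double edge at one end; the terminal node there is the unique short simple root (B_2), so the type is B_2 (the algebra so(5)).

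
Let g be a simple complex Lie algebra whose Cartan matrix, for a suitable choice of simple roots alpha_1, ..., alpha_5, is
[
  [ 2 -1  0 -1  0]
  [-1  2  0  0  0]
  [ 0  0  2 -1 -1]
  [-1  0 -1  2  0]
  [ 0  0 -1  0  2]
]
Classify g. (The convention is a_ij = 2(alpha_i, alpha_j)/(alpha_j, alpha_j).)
A5

The matrix has rank 5 with 2's on the diagonal. Reading the off-diagonal entries as Dynkin edges (a single edge where a_ij = a_ji = -1; a double or triple edge where a_ij * a_ji = 2 or 3), the diagram is a chain of 5 nodes with single edges (A_5). One simple-root ordering that puts it in standard form is (alpha_5, alpha_3, alpha_4, alpha_1, alpha_2). So the algebra is type A_5, i.e. sl(6).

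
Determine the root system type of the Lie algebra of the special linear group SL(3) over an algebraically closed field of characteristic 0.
This is sl(3), which has dimension 3^2 - 1 = 8 and rank 3 - 1 = 2 (a Cartan subalgebra is the diagonal traceless matrices). In the classification of classical Lie algebras, the special linear algebra sl(n+1) has type A_n; here n = 2, so the Dynkin diagram is a chain of 2 nodes with single edges (A_2). Hence the type is A_2.

A_2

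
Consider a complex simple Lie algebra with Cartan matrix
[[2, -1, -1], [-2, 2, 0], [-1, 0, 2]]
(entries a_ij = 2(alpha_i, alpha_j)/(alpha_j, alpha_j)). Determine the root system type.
The matrix has rank 3 with 2's on the diagonal. Reading the off-diagonal entries as Dynkin edges (a single edge where a_ij = a_ji = -1; a double or triple edge where a_ij * a_ji = 2 or 3), the diagram is a chain of 3 nodes with a double edge at one end; the terminal node there is the unique long simple root (C_3). One simple-root ordering that puts it in standard form is (alpha_3, alpha_1, alpha_2). So the algebra is type C_3, i.e. sp(6).

C3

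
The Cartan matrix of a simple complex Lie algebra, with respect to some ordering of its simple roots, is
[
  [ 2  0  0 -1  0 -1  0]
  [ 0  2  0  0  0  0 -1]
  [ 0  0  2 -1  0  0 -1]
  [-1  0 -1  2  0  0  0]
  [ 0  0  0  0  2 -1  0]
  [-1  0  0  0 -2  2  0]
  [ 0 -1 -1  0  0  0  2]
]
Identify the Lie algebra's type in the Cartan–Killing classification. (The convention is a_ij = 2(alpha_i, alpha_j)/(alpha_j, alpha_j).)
type B_7

The matrix has rank 7 with 2's on the diagonal. Reading the off-diagonal entries as Dynkin edges (a single edge where a_ij = a_ji = -1; a double or triple edge where a_ij * a_ji = 2 or 3), the diagram is a chain of 7 nodes with a double edge at one end; the terminal node there is the unique short simple root (B_7). One simple-root ordering that puts it in standard form is (alpha_2, alpha_7, alpha_3, alpha_4, alpha_1, alpha_6, alpha_5). So the algebra is type B_7, i.e. so(15).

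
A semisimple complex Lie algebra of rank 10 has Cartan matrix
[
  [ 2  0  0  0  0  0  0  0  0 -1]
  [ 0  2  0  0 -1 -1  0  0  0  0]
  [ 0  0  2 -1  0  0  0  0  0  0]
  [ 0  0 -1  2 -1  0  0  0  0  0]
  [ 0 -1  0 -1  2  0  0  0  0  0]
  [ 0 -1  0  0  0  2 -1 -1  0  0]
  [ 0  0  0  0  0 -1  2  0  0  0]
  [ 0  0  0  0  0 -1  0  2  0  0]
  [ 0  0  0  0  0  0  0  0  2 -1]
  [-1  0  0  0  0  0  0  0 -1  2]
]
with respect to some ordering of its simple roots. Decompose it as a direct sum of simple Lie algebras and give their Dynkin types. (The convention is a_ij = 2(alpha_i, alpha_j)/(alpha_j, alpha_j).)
The diagram associated to this matrix has two connected components: the simple roots {alpha_1, alpha_9, alpha_10} form a chain of 3 nodes with single edges (A_3), and {alpha_2, alpha_3, alpha_4, alpha_5, alpha_6, alpha_7, alpha_8} form a chain of 5 nodes with a fork of two nodes at one end (D_7). A semisimple Lie algebra decomposes uniquely as the direct sum of simple ideals, one per connected component of its Dynkin diagram, so g ≅ A_3 ⊕ D_7 (dimension 15 + 91 = 106).

type A_3 + type D_7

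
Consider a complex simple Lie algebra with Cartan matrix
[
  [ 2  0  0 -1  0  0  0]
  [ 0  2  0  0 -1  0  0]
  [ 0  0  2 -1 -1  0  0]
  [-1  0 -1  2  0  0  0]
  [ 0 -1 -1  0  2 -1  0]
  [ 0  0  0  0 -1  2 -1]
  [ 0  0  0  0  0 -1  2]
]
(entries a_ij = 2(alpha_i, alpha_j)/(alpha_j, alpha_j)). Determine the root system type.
type E_7

The matrix has rank 7 with 2's on the diagonal. Reading the off-diagonal entries as Dynkin edges (a single edge where a_ij = a_ji = -1; a double or triple edge where a_ij * a_ji = 2 or 3), the diagram is a chain of 6 nodes with one extra node attached to the third node from one end (E_7). One simple-root ordering that puts it in standard form is (alpha_7, alpha_2, alpha_6, alpha_5, alpha_3, alpha_4, alpha_1). So the algebra is type E_7.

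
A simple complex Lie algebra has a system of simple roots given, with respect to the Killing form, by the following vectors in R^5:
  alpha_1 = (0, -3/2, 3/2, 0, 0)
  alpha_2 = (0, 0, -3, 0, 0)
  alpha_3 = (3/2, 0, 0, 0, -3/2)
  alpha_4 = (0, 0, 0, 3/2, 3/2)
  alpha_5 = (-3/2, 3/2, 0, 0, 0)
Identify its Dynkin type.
Compute the Cartan integers a_ij = 2(alpha_i, alpha_j)/(alpha_j, alpha_j); the resulting 5x5 Cartan matrix is
[[2, -1, 0, 0, -1], [-2, 2, 0, 0, 0], [0, 0, 2, -1, -1], [0, 0, -1, 2, 0], [-1, 0, -1, 0, 2]].
The roots have two lengths (squared-length ratio 2:1); the short ones are alpha_{1,3,4,5}. The associated Dynkin diagram is a chain of 5 nodes with a double edge at one end; the terminal node there is the unique long simple root (C_5), so the type is C_5 (the algebra sp(10)).

C5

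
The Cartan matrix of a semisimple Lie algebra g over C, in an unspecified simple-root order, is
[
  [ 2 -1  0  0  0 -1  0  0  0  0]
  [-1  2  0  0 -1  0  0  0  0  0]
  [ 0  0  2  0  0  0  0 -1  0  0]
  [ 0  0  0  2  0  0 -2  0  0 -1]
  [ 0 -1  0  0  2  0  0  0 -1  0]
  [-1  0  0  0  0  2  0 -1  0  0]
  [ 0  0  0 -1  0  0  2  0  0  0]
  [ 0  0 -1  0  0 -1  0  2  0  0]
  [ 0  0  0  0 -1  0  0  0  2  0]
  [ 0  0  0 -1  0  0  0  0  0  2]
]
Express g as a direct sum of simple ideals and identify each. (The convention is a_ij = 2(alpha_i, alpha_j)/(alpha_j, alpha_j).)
A7 ⊕ B3

The diagram associated to this matrix has two connected components: the simple roots {alpha_1, alpha_2, alpha_3, alpha_5, alpha_6, alpha_8, alpha_9} form a chain of 7 nodes with single edges (A_7), and {alpha_4, alpha_7, alpha_10} form a chain of 3 nodes with a double edge at one end; the terminal node there is the unique short simple root (B_3). A semisimple Lie algebra decomposes uniquely as the direct sum of simple ideals, one per connected component of its Dynkin diagram, so g ≅ A_7 ⊕ B_3 (dimension 63 + 21 = 84).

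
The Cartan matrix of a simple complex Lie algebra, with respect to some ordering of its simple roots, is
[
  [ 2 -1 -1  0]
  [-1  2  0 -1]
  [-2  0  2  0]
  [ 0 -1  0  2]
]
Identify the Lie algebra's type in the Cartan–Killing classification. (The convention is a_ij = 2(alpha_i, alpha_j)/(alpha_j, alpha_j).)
The matrix has rank 4 with 2's on the diagonal. Reading the off-diagonal entries as Dynkin edges (a single edge where a_ij = a_ji = -1; a double or triple edge where a_ij * a_ji = 2 or 3), the diagram is a chain of 4 nodes with a double edge at one end; the terminal node there is the unique long simple root (C_4). One simple-root ordering that puts it in standard form is (alpha_4, alpha_2, alpha_1, alpha_3). So the algebra is type C_4, i.e. sp(8).

type C_4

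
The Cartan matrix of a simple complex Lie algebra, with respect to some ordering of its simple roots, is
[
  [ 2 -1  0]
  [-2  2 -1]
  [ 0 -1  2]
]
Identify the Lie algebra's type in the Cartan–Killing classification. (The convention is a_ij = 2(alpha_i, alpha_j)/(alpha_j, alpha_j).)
The matrix has rank 3 with 2's on the diagonal. Reading the off-diagonal entries as Dynkin edges (a single edge where a_ij = a_ji = -1; a double or triple edge where a_ij * a_ji = 2 or 3), the diagram is a chain of 3 nodes with a double edge at one end; the terminal node there is the unique short simple root (B_3). One simple-root ordering that puts it in standard form is (alpha_3, alpha_2, alpha_1). So the algebra is type B_3, i.e. so(7).

type B_3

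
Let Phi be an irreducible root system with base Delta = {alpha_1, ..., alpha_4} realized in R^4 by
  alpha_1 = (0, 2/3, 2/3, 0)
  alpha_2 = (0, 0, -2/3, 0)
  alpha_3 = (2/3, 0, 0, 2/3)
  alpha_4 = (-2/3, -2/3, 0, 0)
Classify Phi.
Compute the Cartan integers a_ij = 2(alpha_i, alpha_j)/(alpha_j, alpha_j); the resulting 4x4 Cartan matrix is
[[2, -2, 0, -1], [-1, 2, 0, 0], [0, 0, 2, -1], [-1, 0, -1, 2]].
The roots have two lengths (squared-length ratio 2:1); the short ones are alpha_{2}. The associated Dynkin diagram is a chain of 4 nodes with a double edge at one end; the terminal node there is the unique short simple root (B_4), so the type is B_4 (the algebra so(9)).

B4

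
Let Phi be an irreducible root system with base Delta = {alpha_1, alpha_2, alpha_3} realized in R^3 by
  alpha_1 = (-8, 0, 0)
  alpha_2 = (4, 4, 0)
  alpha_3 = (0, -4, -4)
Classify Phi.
Compute the Cartan integers a_ij = 2(alpha_i, alpha_j)/(alpha_j, alpha_j); the resulting 3x3 Cartan matrix is
[[2, -2, 0], [-1, 2, -1], [0, -1, 2]].
The roots have two lengths (squared-length ratio 2:1); the short ones are alpha_{2,3}. The associated Dynkin diagram is a chain of 3 nodes with a double edge at one end; the terminal node there is the unique long simple root (C_3), so the type is C_3 (the algebra sp(6)).

C_3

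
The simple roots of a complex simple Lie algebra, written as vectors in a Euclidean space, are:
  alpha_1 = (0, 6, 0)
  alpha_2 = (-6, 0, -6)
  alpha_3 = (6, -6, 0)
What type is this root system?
Compute the Cartan integers a_ij = 2(alpha_i, alpha_j)/(alpha_j, alpha_j); the resulting 3x3 Cartan matrix is
[[2, 0, -1], [0, 2, -1], [-2, -1, 2]].
The roots have two lengths (squared-length ratio 2:1); the short ones are alpha_{1}. The associated Dynkin diagram is a chain of 3 nodes with a double edge at one end; the terminal node there is the unique short simple root (B_3), so the type is B_3 (the algebra so(7)).

B3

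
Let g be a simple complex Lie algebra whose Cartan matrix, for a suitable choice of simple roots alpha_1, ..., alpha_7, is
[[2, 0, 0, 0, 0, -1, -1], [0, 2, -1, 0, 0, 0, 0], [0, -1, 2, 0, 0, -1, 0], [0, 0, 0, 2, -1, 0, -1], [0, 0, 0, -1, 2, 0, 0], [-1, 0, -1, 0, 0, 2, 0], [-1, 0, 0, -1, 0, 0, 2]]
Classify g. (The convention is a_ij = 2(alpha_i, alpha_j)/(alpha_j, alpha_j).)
A7

The matrix has rank 7 with 2's on the diagonal. Reading the off-diagonal entries as Dynkin edges (a single edge where a_ij = a_ji = -1; a double or triple edge where a_ij * a_ji = 2 or 3), the diagram is a chain of 7 nodes with single edges (A_7). One simple-root ordering that puts it in standard form is (alpha_2, alpha_3, alpha_6, alpha_1, alpha_7, alpha_4, alpha_5). So the algebra is type A_7, i.e. sl(8).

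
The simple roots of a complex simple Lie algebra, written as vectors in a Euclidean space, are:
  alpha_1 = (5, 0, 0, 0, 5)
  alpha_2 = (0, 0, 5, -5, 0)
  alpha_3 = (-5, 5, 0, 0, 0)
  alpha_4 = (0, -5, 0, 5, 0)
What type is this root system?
A4

Compute the Cartan integers a_ij = 2(alpha_i, alpha_j)/(alpha_j, alpha_j); the resulting 4x4 Cartan matrix is
[[2, 0, -1, 0], [0, 2, 0, -1], [-1, 0, 2, -1], [0, -1, -1, 2]].
All simple roots have the same length, so the diagram is simply laced. The associated Dynkin diagram is a chain of 4 nodes with single edges (A_4), so the type is A_4 (the algebra sl(5)).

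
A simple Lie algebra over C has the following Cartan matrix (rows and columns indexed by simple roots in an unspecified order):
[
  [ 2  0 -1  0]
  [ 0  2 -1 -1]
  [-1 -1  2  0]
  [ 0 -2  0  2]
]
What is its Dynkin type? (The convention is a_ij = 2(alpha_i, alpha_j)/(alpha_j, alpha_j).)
C_4 (sp(8))

The matrix has rank 4 with 2's on the diagonal. Reading the off-diagonal entries as Dynkin edges (a single edge where a_ij = a_ji = -1; a double or triple edge where a_ij * a_ji = 2 or 3), the diagram is a chain of 4 nodes with a double edge at one end; the terminal node there is the unique long simple root (C_4). One simple-root ordering that puts it in standard form is (alpha_1, alpha_3, alpha_2, alpha_4). So the algebra is type C_4, i.e. sp(8).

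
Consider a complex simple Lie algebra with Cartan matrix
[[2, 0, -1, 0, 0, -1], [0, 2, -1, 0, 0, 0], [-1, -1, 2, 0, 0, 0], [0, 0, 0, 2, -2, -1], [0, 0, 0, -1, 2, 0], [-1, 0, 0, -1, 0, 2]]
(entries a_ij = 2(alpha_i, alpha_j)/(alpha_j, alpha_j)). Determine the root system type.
The matrix has rank 6 with 2's on the diagonal. Reading the off-diagonal entries as Dynkin edges (a single edge where a_ij = a_ji = -1; a double or triple edge where a_ij * a_ji = 2 or 3), the diagram is a chain of 6 nodes with a double edge at one end; the terminal node there is the unique short simple root (B_6). One simple-root ordering that puts it in standard form is (alpha_2, alpha_3, alpha_1, alpha_6, alpha_4, alpha_5). So the algebra is type B_6, i.e. so(13).

B_6 (so(13))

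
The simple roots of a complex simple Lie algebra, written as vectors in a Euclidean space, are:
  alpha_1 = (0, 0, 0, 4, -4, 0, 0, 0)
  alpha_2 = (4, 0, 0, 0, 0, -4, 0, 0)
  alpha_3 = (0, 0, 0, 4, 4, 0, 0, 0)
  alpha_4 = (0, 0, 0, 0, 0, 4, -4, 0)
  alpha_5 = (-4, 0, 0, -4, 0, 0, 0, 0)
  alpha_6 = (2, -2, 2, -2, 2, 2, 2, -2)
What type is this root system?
type E_6

Compute the Cartan integers a_ij = 2(alpha_i, alpha_j)/(alpha_j, alpha_j); the resulting 6x6 Cartan matrix is
[[2, 0, 0, 0, -1, -1], [0, 2, 0, -1, -1, 0], [0, 0, 2, 0, -1, 0], [0, -1, 0, 2, 0, 0], [-1, -1, -1, 0, 2, 0], [-1, 0, 0, 0, 0, 2]].
All simple roots have the same length, so the diagram is simply laced. The associated Dynkin diagram is a chain of 5 nodes with one extra node attached to the third node from one end (E_6), so the type is E_6.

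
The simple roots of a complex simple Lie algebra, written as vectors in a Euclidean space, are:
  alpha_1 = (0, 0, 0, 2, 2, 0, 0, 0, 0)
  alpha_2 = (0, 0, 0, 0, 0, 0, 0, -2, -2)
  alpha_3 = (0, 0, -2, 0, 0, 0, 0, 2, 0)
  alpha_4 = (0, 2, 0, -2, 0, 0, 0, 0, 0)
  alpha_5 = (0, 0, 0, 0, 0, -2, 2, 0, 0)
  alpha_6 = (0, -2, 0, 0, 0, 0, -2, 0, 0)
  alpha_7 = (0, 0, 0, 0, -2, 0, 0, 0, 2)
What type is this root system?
type A_7

Compute the Cartan integers a_ij = 2(alpha_i, alpha_j)/(alpha_j, alpha_j); the resulting 7x7 Cartan matrix is
[[2, 0, 0, -1, 0, 0, -1], [0, 2, -1, 0, 0, 0, -1], [0, -1, 2, 0, 0, 0, 0], [-1, 0, 0, 2, 0, -1, 0], [0, 0, 0, 0, 2, -1, 0], [0, 0, 0, -1, -1, 2, 0], [-1, -1, 0, 0, 0, 0, 2]].
All simple roots have the same length, so the diagram is simply laced. The associated Dynkin diagram is a chain of 7 nodes with single edges (A_7), so the type is A_7 (the algebra sl(8)).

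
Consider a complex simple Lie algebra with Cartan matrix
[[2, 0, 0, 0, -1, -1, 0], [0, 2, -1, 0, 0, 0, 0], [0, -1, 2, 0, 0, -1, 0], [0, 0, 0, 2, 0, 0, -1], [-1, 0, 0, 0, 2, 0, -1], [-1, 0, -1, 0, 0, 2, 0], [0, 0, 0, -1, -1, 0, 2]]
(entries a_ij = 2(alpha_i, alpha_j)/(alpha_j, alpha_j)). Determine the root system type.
type A_7

The matrix has rank 7 with 2's on the diagonal. Reading the off-diagonal entries as Dynkin edges (a single edge where a_ij = a_ji = -1; a double or triple edge where a_ij * a_ji = 2 or 3), the diagram is a chain of 7 nodes with single edges (A_7). One simple-root ordering that puts it in standard form is (alpha_2, alpha_3, alpha_6, alpha_1, alpha_5, alpha_7, alpha_4). So the algebra is type A_7, i.e. sl(8).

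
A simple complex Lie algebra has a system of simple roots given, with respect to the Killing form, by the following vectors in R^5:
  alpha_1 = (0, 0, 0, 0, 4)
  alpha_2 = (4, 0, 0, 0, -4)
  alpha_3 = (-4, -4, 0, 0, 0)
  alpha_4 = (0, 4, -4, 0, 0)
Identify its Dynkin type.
B_4 (so(9))

Compute the Cartan integers a_ij = 2(alpha_i, alpha_j)/(alpha_j, alpha_j); the resulting 4x4 Cartan matrix is
[[2, -1, 0, 0], [-2, 2, -1, 0], [0, -1, 2, -1], [0, 0, -1, 2]].
The roots have two lengths (squared-length ratio 2:1); the short ones are alpha_{1}. The associated Dynkin diagram is a chain of 4 nodes with a double edge at one end; the terminal node there is the unique short simple root (B_4), so the type is B_4 (the algebra so(9)).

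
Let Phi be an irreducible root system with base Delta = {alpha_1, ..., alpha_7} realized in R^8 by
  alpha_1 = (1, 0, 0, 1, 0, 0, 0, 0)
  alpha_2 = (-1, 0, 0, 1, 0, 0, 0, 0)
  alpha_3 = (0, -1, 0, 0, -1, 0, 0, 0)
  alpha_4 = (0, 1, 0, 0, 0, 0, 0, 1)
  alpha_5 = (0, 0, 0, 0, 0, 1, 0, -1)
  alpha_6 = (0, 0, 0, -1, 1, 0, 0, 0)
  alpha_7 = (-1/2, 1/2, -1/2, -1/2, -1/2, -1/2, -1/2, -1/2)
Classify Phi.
E_7

Compute the Cartan integers a_ij = 2(alpha_i, alpha_j)/(alpha_j, alpha_j); the resulting 7x7 Cartan matrix is
[[2, 0, 0, 0, 0, -1, -1], [0, 2, 0, 0, 0, -1, 0], [0, 0, 2, -1, 0, -1, 0], [0, 0, -1, 2, -1, 0, 0], [0, 0, 0, -1, 2, 0, 0], [-1, -1, -1, 0, 0, 2, 0], [-1, 0, 0, 0, 0, 0, 2]].
All simple roots have the same length, so the diagram is simply laced. The associated Dynkin diagram is a chain of 6 nodes with one extra node attached to the third node from one end (E_7), so the type is E_7.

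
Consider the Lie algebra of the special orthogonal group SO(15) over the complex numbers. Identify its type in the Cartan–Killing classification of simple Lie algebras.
This is so(15) with 15 odd, which has dimension 15(15-1)/2 = 105 and rank (15-1)/2 = 7. In the classification of classical Lie algebras, the orthogonal algebra so(2n+1) in an odd number of variables has type B_n; here n = 7, so the Dynkin diagram is a chain of 7 nodes with a double edge at one end; the terminal node there is the unique short simple root (B_7). Hence the type is B_7.

B7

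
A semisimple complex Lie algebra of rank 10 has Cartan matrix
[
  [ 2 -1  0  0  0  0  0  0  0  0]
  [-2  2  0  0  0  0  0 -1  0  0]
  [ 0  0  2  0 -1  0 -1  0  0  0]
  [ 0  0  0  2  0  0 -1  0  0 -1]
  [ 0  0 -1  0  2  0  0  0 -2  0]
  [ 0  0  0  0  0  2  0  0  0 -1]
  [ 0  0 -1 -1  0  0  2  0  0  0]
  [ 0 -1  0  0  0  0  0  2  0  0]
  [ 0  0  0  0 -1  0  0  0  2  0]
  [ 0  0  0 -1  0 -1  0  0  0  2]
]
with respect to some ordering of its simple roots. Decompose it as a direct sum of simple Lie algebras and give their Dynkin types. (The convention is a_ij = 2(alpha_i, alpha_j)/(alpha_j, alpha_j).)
B_3 (so(7)) ⊕ B_7 (so(15))

The diagram associated to this matrix has two connected components: the simple roots {alpha_1, alpha_2, alpha_8} form a chain of 3 nodes with a double edge at one end; the terminal node there is the unique short simple root (B_3), and {alpha_3, alpha_4, alpha_5, alpha_6, alpha_7, alpha_9, alpha_10} form a chain of 7 nodes with a double edge at one end; the terminal node there is the unique short simple root (B_7). A semisimple Lie algebra decomposes uniquely as the direct sum of simple ideals, one per connected component of its Dynkin diagram, so g ≅ B_3 ⊕ B_7 (dimension 21 + 105 = 126).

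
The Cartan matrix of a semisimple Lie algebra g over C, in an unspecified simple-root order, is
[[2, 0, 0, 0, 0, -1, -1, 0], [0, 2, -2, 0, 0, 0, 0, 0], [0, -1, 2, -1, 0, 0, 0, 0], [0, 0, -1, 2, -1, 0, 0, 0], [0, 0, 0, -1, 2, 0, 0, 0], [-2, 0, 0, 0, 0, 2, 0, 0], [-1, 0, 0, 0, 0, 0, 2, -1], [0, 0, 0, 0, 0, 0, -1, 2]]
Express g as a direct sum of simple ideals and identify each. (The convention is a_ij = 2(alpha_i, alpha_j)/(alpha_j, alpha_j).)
C_4 + C_4

The diagram associated to this matrix has two connected components: the simple roots {alpha_1, alpha_6, alpha_7, alpha_8} form a chain of 4 nodes with a double edge at one end; the terminal node there is the unique long simple root (C_4), and {alpha_2, alpha_3, alpha_4, alpha_5} form a chain of 4 nodes with a double edge at one end; the terminal node there is the unique long simple root (C_4). A semisimple Lie algebra decomposes uniquely as the direct sum of simple ideals, one per connected component of its Dynkin diagram, so g ≅ C_4 ⊕ C_4 (dimension 36 + 36 = 72).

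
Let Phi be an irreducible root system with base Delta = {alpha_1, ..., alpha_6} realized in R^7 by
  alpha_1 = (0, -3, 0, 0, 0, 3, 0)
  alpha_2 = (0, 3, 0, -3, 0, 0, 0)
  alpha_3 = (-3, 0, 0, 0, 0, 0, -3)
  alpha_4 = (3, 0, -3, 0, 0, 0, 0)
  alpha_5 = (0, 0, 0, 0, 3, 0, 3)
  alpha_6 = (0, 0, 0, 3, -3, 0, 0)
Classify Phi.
Compute the Cartan integers a_ij = 2(alpha_i, alpha_j)/(alpha_j, alpha_j); the resulting 6x6 Cartan matrix is
[[2, -1, 0, 0, 0, 0], [-1, 2, 0, 0, 0, -1], [0, 0, 2, -1, -1, 0], [0, 0, -1, 2, 0, 0], [0, 0, -1, 0, 2, -1], [0, -1, 0, 0, -1, 2]].
All simple roots have the same length, so the diagram is simply laced. The associated Dynkin diagram is a chain of 6 nodes with single edges (A_6), so the type is A_6 (the algebra sl(7)).

type A_6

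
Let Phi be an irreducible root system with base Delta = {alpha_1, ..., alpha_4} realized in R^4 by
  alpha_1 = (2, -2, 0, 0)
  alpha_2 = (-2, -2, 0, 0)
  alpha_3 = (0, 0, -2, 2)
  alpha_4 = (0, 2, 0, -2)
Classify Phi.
type D_4

Compute the Cartan integers a_ij = 2(alpha_i, alpha_j)/(alpha_j, alpha_j); the resulting 4x4 Cartan matrix is
[[2, 0, 0, -1], [0, 2, 0, -1], [0, 0, 2, -1], [-1, -1, -1, 2]].
All simple roots have the same length, so the diagram is simply laced. The associated Dynkin diagram is a chain of 2 nodes with a fork of two nodes at one end (D_4), so the type is D_4 (the algebra so(8)).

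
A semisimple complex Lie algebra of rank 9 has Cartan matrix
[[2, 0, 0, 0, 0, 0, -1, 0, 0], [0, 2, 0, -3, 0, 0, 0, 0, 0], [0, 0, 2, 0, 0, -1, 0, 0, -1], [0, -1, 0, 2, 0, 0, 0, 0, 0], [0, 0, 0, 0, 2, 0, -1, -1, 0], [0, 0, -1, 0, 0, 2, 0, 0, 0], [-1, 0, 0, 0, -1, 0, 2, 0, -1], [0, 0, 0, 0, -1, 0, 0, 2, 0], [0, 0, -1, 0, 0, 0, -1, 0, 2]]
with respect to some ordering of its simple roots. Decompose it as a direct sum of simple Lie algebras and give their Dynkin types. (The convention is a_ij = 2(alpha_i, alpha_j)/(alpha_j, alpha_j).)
The diagram associated to this matrix has two connected components: the simple roots {alpha_1, alpha_3, alpha_5, alpha_6, alpha_7, alpha_8, alpha_9} form a chain of 6 nodes with one extra node attached to the third node from one end (E_7), and {alpha_2, alpha_4} form two nodes joined by a triple edge (G_2). A semisimple Lie algebra decomposes uniquely as the direct sum of simple ideals, one per connected component of its Dynkin diagram, so g ≅ E_7 ⊕ G_2 (dimension 133 + 14 = 147).

type E_7 + type G_2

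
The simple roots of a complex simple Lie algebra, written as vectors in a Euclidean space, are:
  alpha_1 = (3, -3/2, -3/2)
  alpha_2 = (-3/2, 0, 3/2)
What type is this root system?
type G_2

Compute the Cartan integers a_ij = 2(alpha_i, alpha_j)/(alpha_j, alpha_j); the resulting 2x2 Cartan matrix is
[[2, -3], [-1, 2]].
The roots have two lengths (squared-length ratio 3:1); the short ones are alpha_{2}. The associated Dynkin diagram is two nodes joined by a triple edge (G_2), so the type is G_2.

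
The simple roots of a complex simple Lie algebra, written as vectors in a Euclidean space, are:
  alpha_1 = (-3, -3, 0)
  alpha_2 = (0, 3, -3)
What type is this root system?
Compute the Cartan integers a_ij = 2(alpha_i, alpha_j)/(alpha_j, alpha_j); the resulting 2x2 Cartan matrix is
[[2, -1], [-1, 2]].
All simple roots have the same length, so the diagram is simply laced. The associated Dynkin diagram is a chain of 2 nodes with single edges (A_2), so the type is A_2 (the algebra sl(3)).

A_2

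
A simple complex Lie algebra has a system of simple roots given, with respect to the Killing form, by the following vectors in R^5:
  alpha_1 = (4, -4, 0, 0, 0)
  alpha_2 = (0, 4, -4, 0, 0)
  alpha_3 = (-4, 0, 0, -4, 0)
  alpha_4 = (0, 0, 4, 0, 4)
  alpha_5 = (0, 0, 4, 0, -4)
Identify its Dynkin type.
D_5

Compute the Cartan integers a_ij = 2(alpha_i, alpha_j)/(alpha_j, alpha_j); the resulting 5x5 Cartan matrix is
[[2, -1, -1, 0, 0], [-1, 2, 0, -1, -1], [-1, 0, 2, 0, 0], [0, -1, 0, 2, 0], [0, -1, 0, 0, 2]].
All simple roots have the same length, so the diagram is simply laced. The associated Dynkin diagram is a chain of 3 nodes with a fork of two nodes at one end (D_5), so the type is D_5 (the algebra so(10)).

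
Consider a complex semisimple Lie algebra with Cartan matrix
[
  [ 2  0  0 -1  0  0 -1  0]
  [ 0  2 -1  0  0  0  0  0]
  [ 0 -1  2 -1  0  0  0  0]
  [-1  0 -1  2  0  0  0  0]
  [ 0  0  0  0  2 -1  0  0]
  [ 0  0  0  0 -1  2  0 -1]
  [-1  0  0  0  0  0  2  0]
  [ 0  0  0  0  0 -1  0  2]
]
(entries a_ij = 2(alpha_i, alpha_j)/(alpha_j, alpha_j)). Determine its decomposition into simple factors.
The diagram associated to this matrix has two connected components: the simple roots {alpha_5, alpha_6, alpha_8} form a chain of 3 nodes with single edges (A_3), and {alpha_1, alpha_2, alpha_3, alpha_4, alpha_7} form a chain of 5 nodes with single edges (A_5). A semisimple Lie algebra decomposes uniquely as the direct sum of simple ideals, one per connected component of its Dynkin diagram, so g ≅ A_3 ⊕ A_5 (dimension 15 + 35 = 50).

A3 ⊕ A5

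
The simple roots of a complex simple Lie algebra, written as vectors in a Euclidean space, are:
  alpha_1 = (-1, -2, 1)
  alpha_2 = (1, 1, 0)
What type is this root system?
G2

Compute the Cartan integers a_ij = 2(alpha_i, alpha_j)/(alpha_j, alpha_j); the resulting 2x2 Cartan matrix is
[[2, -3], [-1, 2]].
The roots have two lengths (squared-length ratio 3:1); the short ones are alpha_{2}. The associated Dynkin diagram is two nodes joined by a triple edge (G_2), so the type is G_2.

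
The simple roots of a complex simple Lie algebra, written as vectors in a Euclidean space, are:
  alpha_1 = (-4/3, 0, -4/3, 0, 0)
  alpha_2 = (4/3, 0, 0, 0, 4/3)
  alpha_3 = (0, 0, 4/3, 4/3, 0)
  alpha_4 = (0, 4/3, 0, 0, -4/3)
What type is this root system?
Compute the Cartan integers a_ij = 2(alpha_i, alpha_j)/(alpha_j, alpha_j); the resulting 4x4 Cartan matrix is
[[2, -1, -1, 0], [-1, 2, 0, -1], [-1, 0, 2, 0], [0, -1, 0, 2]].
All simple roots have the same length, so the diagram is simply laced. The associated Dynkin diagram is a chain of 4 nodes with single edges (A_4), so the type is A_4 (the algebra sl(5)).

A_4 (sl(5))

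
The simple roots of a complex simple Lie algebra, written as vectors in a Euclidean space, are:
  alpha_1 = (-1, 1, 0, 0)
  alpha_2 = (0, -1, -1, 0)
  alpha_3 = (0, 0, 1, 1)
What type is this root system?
type A_3

Compute the Cartan integers a_ij = 2(alpha_i, alpha_j)/(alpha_j, alpha_j); the resulting 3x3 Cartan matrix is
[[2, -1, 0], [-1, 2, -1], [0, -1, 2]].
All simple roots have the same length, so the diagram is simply laced. The associated Dynkin diagram is a chain of 3 nodes with single edges (A_3), so the type is A_3 (the algebra sl(4)).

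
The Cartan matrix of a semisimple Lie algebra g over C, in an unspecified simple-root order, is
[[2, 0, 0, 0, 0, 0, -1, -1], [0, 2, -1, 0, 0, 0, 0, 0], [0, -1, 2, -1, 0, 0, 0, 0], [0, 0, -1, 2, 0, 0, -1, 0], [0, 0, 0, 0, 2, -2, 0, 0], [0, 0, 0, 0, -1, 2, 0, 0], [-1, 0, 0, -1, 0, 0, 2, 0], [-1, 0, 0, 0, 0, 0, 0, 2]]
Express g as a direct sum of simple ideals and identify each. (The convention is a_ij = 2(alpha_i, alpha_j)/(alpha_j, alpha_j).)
The diagram associated to this matrix has two connected components: the simple roots {alpha_1, alpha_2, alpha_3, alpha_4, alpha_7, alpha_8} form a chain of 6 nodes with single edges (A_6), and {alpha_5, alpha_6} form a chain of 2 nodes with a double edge at one end; the terminal node there is the unique short simple root (B_2). A semisimple Lie algebra decomposes uniquely as the direct sum of simple ideals, one per connected component of its Dynkin diagram, so g ≅ A_6 ⊕ B_2 (dimension 48 + 10 = 58).

A6 + B2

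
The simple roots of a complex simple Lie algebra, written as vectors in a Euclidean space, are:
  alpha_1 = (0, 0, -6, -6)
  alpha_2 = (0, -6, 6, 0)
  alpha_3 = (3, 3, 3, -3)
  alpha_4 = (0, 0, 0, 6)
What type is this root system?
F_4

Compute the Cartan integers a_ij = 2(alpha_i, alpha_j)/(alpha_j, alpha_j); the resulting 4x4 Cartan matrix is
[[2, -1, 0, -2], [-1, 2, 0, 0], [0, 0, 2, -1], [-1, 0, -1, 2]].
The roots have two lengths (squared-length ratio 2:1); the short ones are alpha_{3,4}. The associated Dynkin diagram is a chain of 4 nodes with a double edge between the middle two (F_4), so the type is F_4.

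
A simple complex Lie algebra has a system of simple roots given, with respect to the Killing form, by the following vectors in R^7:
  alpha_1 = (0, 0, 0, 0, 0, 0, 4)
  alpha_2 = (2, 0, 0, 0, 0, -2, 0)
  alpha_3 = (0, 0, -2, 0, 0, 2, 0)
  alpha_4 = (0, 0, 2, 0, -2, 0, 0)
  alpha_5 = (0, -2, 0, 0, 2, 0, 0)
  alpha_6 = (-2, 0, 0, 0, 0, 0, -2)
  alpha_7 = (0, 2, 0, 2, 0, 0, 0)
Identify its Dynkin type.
type C_7

Compute the Cartan integers a_ij = 2(alpha_i, alpha_j)/(alpha_j, alpha_j); the resulting 7x7 Cartan matrix is
[[2, 0, 0, 0, 0, -2, 0], [0, 2, -1, 0, 0, -1, 0], [0, -1, 2, -1, 0, 0, 0], [0, 0, -1, 2, -1, 0, 0], [0, 0, 0, -1, 2, 0, -1], [-1, -1, 0, 0, 0, 2, 0], [0, 0, 0, 0, -1, 0, 2]].
The roots have two lengths (squared-length ratio 2:1); the short ones are alpha_{2,3,4,5,6,7}. The associated Dynkin diagram is a chain of 7 nodes with a double edge at one end; the terminal node there is the unique long simple root (C_7), so the type is C_7 (the algebra sp(14)).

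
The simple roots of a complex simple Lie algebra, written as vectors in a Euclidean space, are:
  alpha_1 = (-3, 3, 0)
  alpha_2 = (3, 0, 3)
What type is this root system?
Compute the Cartan integers a_ij = 2(alpha_i, alpha_j)/(alpha_j, alpha_j); the resulting 2x2 Cartan matrix is
[[2, -1], [-1, 2]].
All simple roots have the same length, so the diagram is simply laced. The associated Dynkin diagram is a chain of 2 nodes with single edges (A_2), so the type is A_2 (the algebra sl(3)).

A2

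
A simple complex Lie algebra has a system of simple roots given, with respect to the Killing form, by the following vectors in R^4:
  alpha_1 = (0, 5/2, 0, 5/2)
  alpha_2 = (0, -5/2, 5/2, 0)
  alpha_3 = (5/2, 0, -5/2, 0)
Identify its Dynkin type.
type A_3

Compute the Cartan integers a_ij = 2(alpha_i, alpha_j)/(alpha_j, alpha_j); the resulting 3x3 Cartan matrix is
[[2, -1, 0], [-1, 2, -1], [0, -1, 2]].
All simple roots have the same length, so the diagram is simply laced. The associated Dynkin diagram is a chain of 3 nodes with single edges (A_3), so the type is A_3 (the algebra sl(4)).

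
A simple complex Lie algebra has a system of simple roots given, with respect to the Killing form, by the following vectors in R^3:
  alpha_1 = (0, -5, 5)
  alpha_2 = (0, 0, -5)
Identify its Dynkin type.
type B_2

Compute the Cartan integers a_ij = 2(alpha_i, alpha_j)/(alpha_j, alpha_j); the resulting 2x2 Cartan matrix is
[[2, -2], [-1, 2]].
The roots have two lengths (squared-length ratio 2:1); the short ones are alpha_{2}. The associated Dynkin diagram is a chain of 2 nodes with a double edge at one end; the terminal node there is the unique short simple root (B_2), so the type is B_2 (the algebra so(5)).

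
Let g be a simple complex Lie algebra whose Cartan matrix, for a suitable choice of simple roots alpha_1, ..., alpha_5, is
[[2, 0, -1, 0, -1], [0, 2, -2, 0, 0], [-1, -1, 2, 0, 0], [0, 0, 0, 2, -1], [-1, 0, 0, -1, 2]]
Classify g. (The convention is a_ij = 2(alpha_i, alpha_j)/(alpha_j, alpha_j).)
The matrix has rank 5 with 2's on the diagonal. Reading the off-diagonal entries as Dynkin edges (a single edge where a_ij = a_ji = -1; a double or triple edge where a_ij * a_ji = 2 or 3), the diagram is a chain of 5 nodes with a double edge at one end; the terminal node there is the unique long simple root (C_5). One simple-root ordering that puts it in standard form is (alpha_4, alpha_5, alpha_1, alpha_3, alpha_2). So the algebra is type C_5, i.e. sp(10).

C5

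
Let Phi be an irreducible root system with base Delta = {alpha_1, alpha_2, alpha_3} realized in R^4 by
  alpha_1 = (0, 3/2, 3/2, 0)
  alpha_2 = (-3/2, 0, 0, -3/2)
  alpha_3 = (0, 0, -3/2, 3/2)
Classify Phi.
A_3

Compute the Cartan integers a_ij = 2(alpha_i, alpha_j)/(alpha_j, alpha_j); the resulting 3x3 Cartan matrix is
[[2, 0, -1], [0, 2, -1], [-1, -1, 2]].
All simple roots have the same length, so the diagram is simply laced. The associated Dynkin diagram is a chain of 3 nodes with single edges (A_3), so the type is A_3 (the algebra sl(4)).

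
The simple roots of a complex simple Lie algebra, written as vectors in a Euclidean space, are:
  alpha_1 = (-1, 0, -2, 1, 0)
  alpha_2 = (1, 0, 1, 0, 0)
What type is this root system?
Compute the Cartan integers a_ij = 2(alpha_i, alpha_j)/(alpha_j, alpha_j); the resulting 2x2 Cartan matrix is
[[2, -3], [-1, 2]].
The roots have two lengths (squared-length ratio 3:1); the short ones are alpha_{2}. The associated Dynkin diagram is two nodes joined by a triple edge (G_2), so the type is G_2.

G_2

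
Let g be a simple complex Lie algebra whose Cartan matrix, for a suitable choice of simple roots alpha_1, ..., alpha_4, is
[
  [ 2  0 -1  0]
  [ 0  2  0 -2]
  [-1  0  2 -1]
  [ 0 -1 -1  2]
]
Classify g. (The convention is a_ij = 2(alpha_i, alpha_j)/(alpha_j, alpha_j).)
The matrix has rank 4 with 2's on the diagonal. Reading the off-diagonal entries as Dynkin edges (a single edge where a_ij = a_ji = -1; a double or triple edge where a_ij * a_ji = 2 or 3), the diagram is a chain of 4 nodes with a double edge at one end; the terminal node there is the unique long simple root (C_4). One simple-root ordering that puts it in standard form is (alpha_1, alpha_3, alpha_4, alpha_2). So the algebra is type C_4, i.e. sp(8).

type C_4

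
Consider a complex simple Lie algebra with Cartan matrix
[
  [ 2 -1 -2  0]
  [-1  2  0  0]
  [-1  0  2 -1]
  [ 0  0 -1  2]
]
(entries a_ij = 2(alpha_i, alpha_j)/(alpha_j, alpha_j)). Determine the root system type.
F4

The matrix has rank 4 with 2's on the diagonal. Reading the off-diagonal entries as Dynkin edges (a single edge where a_ij = a_ji = -1; a double or triple edge where a_ij * a_ji = 2 or 3), the diagram is a chain of 4 nodes with a double edge between the middle two (F_4). One simple-root ordering that puts it in standard form is (alpha_2, alpha_1, alpha_3, alpha_4). So the algebra is type F_4.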